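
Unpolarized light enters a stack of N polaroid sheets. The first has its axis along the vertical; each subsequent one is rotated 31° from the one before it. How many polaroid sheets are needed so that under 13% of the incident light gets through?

First polarizer halves the unpolarized light: factor 1/2.
Each further stage multiplies by cos²(31°) = 0.7347.
After N polarizers: T = 0.5·0.7347^(N−1). Require T < 0.13 ⇒ N−1 > ln(0.13/0.5)/ln(0.7347) = 4.37, so N−1 ≥ 5 and N = 6.
Check: N=6 gives T = 0.1071 < 0.13; N=5 gives T = 0.1457.

N = 6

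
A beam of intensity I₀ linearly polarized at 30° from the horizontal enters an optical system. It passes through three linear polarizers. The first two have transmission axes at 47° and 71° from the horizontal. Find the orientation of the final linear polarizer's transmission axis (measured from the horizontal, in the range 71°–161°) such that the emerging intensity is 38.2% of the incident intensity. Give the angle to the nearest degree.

θ ≈ 116°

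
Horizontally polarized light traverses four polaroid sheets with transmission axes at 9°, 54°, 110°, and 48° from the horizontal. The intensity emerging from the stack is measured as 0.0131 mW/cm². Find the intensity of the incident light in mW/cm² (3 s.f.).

By Malus's law, I₁ = I₀ cos²(9° − 0°) = I₀ cos²(9°) = 0.9755 I₀.
I₂ = I₁ cos²(54° − 9°) = 0.9755 I₀ · cos²(45°) = 0.4878 I₀.
I₃ = I₂ cos²(110° − 54°) = 0.4878 I₀ · cos²(56°) = 0.1525 I₀.
I₄ = I₃ cos²(48° − 110°) = 0.1525 I₀ · cos²(62°) = 0.03362 I₀.
So 0.0131 mW/cm² = 0.03362 I₀, giving I₀ = 0.0131/0.03362 = 0.3897 mW/cm².

I₀ ≈ 0.390 mW/cm²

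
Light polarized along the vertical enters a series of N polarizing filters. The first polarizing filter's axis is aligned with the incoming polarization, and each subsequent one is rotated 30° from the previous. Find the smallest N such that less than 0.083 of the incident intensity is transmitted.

First polarizer is aligned with the polarization: full transmission.
Each further stage multiplies by cos²(30°) = 0.75.
After N polarizers: T = 0.75^(N−1). Require T < 0.083 ⇒ N−1 > ln(0.083)/ln(0.75) = 8.65, so N−1 ≥ 9 and N = 10.
Check: N=10 gives T = 0.07508 < 0.083; N=9 gives T = 0.1001.

N = 10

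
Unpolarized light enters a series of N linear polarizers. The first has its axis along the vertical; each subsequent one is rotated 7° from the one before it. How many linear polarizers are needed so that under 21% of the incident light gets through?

N = 59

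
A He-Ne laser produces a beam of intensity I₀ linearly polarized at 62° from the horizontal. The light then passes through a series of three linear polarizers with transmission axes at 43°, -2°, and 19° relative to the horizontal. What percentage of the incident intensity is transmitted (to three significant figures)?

≈ 39.0%

I₁ = I₀ cos²(43° − 62°) = I₀ cos²(19°) = 0.894 I₀.
I₂ = I₁ cos²(-2° − 43°) = 0.894 I₀ · cos²(45°) = 0.447 I₀.
I₃ = I₂ cos²(19° + 2°) = 0.447 I₀ · cos²(21°) = 0.3896 I₀.
That is 38.96% of the incident intensity.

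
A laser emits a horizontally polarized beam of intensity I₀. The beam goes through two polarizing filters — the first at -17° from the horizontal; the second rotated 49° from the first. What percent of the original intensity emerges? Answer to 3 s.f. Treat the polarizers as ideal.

I₁ = I₀ cos²(-17° − 0°) = I₀ cos²(17°) = 0.9145 I₀.
I₂ = I₁ cos²(49°) = 0.9145 · 0.4304 I₀ = 0.3936 I₀.
That is 39.36% of the incident intensity.

≈ 39.4%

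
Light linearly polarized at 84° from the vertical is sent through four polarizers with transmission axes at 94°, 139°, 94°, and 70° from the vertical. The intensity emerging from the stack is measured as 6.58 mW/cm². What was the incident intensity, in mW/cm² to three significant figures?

I₀ ≈ 32.5 mW/cm²

I₁ = I₀ cos²(94° − 84°) = I₀ cos²(10°) = 0.9698 I₀.
I₂ = I₁ cos²(139° − 94°) = 0.9698 I₀ · cos²(45°) = 0.4849 I₀.
I₃ = I₂ cos²(94° − 139°) = 0.4849 I₀ · cos²(45°) = 0.2425 I₀.
I₄ = I₃ cos²(70° − 94°) = 0.2425 I₀ · cos²(24°) = 0.2024 I₀.
So 6.58 mW/cm² = 0.2024 I₀, giving I₀ = 6.58/0.2024 = 32.52 mW/cm².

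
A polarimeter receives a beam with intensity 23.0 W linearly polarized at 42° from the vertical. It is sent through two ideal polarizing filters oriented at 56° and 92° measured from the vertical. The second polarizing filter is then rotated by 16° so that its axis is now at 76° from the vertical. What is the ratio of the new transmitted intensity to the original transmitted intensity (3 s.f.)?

Before rotation:
By Malus's law, I₁ = I₀ cos²(56° − 42°) = I₀ cos²(14°) = 0.9415 I₀.
I₂ = I₁ cos²(92° − 56°) = 0.9415 I₀ · cos²(36°) = 0.6162 I₀.
After rotation:
I₁ = I₀ cos²(56° − 42°) = I₀ cos²(14°) = 0.9415 I₀.
I₂ = I₁ cos²(76° − 56°) = 0.9415 I₀ · cos²(20°) = 0.8313 I₀.
Ratio = 0.8313 / 0.6162 = 1.349.

I_new/I_old ≈ 1.35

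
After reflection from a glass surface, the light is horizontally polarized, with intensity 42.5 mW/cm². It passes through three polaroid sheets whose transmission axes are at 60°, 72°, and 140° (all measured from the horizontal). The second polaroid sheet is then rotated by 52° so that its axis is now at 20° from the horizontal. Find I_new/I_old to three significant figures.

I_new/I_old ≈ 1.09

Before rotation:
I₁ = I₀ cos²(60° − 0°) = I₀ cos²(60°) = 0.25 I₀.
I₂ = I₁ cos²(72° − 60°) = 0.25 I₀ · cos²(12°) = 0.2392 I₀.
I₃ = I₂ cos²(140° − 72°) = 0.2392 I₀ · cos²(68°) = 0.03357 I₀.
After rotation:
I₁ = I₀ cos²(60° − 0°) = I₀ cos²(60°) = 0.25 I₀.
I₂ = I₁ cos²(20° − 60°) = 0.25 I₀ · cos²(40°) = 0.1467 I₀.
Angle between axes 2 and 3: 60°. I₃ = 0.1467 I₀ · cos²(60°) = 0.03668 I₀.
Ratio = 0.03668 / 0.03357 = 1.093.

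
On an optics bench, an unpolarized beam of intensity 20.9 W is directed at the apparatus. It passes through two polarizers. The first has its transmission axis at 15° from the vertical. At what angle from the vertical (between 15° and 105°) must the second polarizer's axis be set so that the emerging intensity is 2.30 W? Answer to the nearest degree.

Unpolarized light through the first polarizer → I₁ = ½ I₀, now polarized at 15°.
Target fraction: 2.30 / 20.9 W = 0.11 of I₀.
Need I₂/I₀ = 0.11, so cos²(θ − 15°) = 0.11 / 0.5 = 0.2201.
θ − 15° = arccos(√0.2201) = 62.0°, giving θ ≈ 15 + 62.0 = 77.0°.

θ ≈ 77°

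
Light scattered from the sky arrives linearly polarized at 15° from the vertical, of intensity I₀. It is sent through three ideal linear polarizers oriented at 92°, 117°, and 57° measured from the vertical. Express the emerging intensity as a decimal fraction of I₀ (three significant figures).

≈ 0.0104 I₀

I₁ = I₀ cos²(92° − 15°) = I₀ cos²(77°) = 0.0506 I₀.
I₂ = I₁ cos²(117° − 92°) = 0.0506 I₀ · cos²(25°) = 0.04156 I₀.
I₃ = I₂ cos²(57° − 117°) = 0.04156 I₀ · cos²(60°) = 0.01039 I₀.
Transmitted fraction = 0.01039.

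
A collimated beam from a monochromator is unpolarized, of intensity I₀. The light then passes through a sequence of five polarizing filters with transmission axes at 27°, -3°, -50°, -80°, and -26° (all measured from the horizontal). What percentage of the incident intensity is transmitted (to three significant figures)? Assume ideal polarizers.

≈ 4.52%

Unpolarized light through the first polarizer → I₁ = ½ I₀, now polarized at 27°.
I₂ = I₁ cos²(-3° − 27°) = 0.5 I₀ · cos²(30°) = 0.375 I₀.
I₃ = I₂ cos²(-50° + 3°) = 0.375 I₀ · cos²(47°) = 0.1744 I₀.
I₄ = I₃ cos²(-80° + 50°) = 0.1744 I₀ · cos²(30°) = 0.1308 I₀.
I₅ = I₄ cos²(-26° + 80°) = 0.1308 I₀ · cos²(54°) = 0.0452 I₀.
That is 4.52% of the incident intensity.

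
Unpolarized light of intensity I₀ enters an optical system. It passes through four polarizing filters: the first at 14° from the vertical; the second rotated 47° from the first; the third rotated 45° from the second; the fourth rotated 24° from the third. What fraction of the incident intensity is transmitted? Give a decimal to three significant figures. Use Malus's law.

Unpolarized light through the first polarizer → I₁ = ½ I₀, now polarized at 14°.
I₂ = I₁ cos²(47°) = 0.5 · 0.4651 I₀ = 0.2326 I₀.
I₃ = I₂ cos²(45°) = 0.2326 · 0.5 I₀ = 0.1163 I₀.
I₄ = I₃ cos²(24°) = 0.1163 · 0.8346 I₀ = 0.09704 I₀.
Transmitted fraction = 0.09704.

≈ 0.0970 I₀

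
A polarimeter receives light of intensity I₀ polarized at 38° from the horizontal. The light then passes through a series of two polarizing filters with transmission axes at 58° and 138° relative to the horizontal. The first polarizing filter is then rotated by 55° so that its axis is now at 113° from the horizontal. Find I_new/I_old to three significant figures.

Before rotation:
I₁ = I₀ cos²(58° − 38°) = I₀ cos²(20°) = 0.883 I₀.
I₂ = I₁ cos²(138° − 58°) = 0.883 I₀ · cos²(80°) = 0.02663 I₀.
After rotation:
I₁ = I₀ cos²(113° − 38°) = I₀ cos²(75°) = 0.06699 I₀.
I₂ = I₁ cos²(138° − 113°) = 0.06699 I₀ · cos²(25°) = 0.05502 I₀.
Ratio = 0.05502 / 0.02663 = 2.066.

I_new/I_old ≈ 2.07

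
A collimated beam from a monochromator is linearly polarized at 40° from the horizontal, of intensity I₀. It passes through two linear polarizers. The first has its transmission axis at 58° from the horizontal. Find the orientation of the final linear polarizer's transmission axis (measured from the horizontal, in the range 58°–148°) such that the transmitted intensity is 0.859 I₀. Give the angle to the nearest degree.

θ ≈ 71°

I₁ = I₀ cos²(58° − 40°) = I₀ cos²(18°) = 0.9045 I₀.
Need I₂/I₀ = 0.859, so cos²(θ − 58°) = 0.859 / 0.9045 = 0.9497.
θ − 58° = arccos(√0.9497) = 13.0°, giving θ ≈ 58 + 13.0 = 71.0°.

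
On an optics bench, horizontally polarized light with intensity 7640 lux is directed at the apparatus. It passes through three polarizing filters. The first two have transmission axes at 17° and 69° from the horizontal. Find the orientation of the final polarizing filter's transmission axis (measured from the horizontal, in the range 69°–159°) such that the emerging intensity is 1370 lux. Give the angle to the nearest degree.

By Malus's law, I₁ = I₀ cos²(17° − 0°) = I₀ cos²(17°) = 0.9145 I₀.
I₂ = I₁ cos²(69° − 17°) = 0.9145 I₀ · cos²(52°) = 0.3466 I₀.
Target fraction: 1370 / 7640 lux = 0.1793 of I₀.
Need I₃/I₀ = 0.1793, so cos²(θ − 69°) = 0.1793 / 0.3466 = 0.5173.
θ − 69° = arccos(√0.5173) = 44.0°, giving θ ≈ 69 + 44.0 = 113.0°.

θ ≈ 113°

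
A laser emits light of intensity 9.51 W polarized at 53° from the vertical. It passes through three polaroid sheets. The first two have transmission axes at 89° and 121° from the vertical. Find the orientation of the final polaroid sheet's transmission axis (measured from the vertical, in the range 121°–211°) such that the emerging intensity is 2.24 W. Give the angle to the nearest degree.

By Malus's law, I₁ = I₀ cos²(89° − 53°) = I₀ cos²(36°) = 0.6545 I₀.
I₂ = I₁ cos²(121° − 89°) = 0.6545 I₀ · cos²(32°) = 0.4707 I₀.
Target fraction: 2.24 / 9.51 W = 0.2355 of I₀.
Need I₃/I₀ = 0.2355, so cos²(θ − 121°) = 0.2355 / 0.4707 = 0.5004.
θ − 121° = arccos(√0.5004) = 45.0°, giving θ ≈ 121 + 45.0 = 166.0°.

θ ≈ 166°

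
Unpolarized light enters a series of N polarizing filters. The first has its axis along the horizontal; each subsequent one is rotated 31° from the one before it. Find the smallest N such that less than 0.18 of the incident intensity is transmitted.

N = 5

First polarizer halves the unpolarized light: factor 1/2.
Each further stage multiplies by cos²(31°) = 0.7347.
After N polarizers: T = 0.5·0.7347^(N−1). Require T < 0.18 ⇒ N−1 > ln(0.18/0.5)/ln(0.7347) = 3.31, so N−1 ≥ 4 and N = 5.
Check: N=5 gives T = 0.1457 < 0.18; N=4 gives T = 0.1983.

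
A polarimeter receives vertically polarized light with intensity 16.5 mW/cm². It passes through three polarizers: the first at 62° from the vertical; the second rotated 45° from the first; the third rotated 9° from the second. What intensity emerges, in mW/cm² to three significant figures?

I₁ = 16.5 mW/cm² · cos²(62°) = 3.637 mW/cm².
I₂ = I₁ · cos²(45°) = 3.637 · 0.5 = 1.818 mW/cm².
I₃ = I₂ · cos²(9°) = 1.818 · 0.9755 = 1.774 mW/cm².

I ≈ 1.77 mW/cm²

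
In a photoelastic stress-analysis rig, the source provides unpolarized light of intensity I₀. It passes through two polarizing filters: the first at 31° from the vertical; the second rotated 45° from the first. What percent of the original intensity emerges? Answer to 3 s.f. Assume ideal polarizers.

Unpolarized light through the first polarizer → I₁ = ½ I₀, now polarized at 31°.
I₂ = I₁ cos²(45°) = 0.5 · 0.5 I₀ = 0.25 I₀.
That is 25% of the incident intensity.

≈ 25.0%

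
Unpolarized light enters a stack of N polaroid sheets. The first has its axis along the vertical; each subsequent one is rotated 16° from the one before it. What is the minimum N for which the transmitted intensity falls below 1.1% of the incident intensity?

N = 50

First polarizer halves the unpolarized light: factor 1/2.
Each further stage multiplies by cos²(16°) = 0.924.
After N polarizers: T = 0.5·0.924^(N−1). Require T < 0.011 ⇒ N−1 > ln(0.011/0.5)/ln(0.924) = 48.30, so N−1 ≥ 49 and N = 50.
Check: N=50 gives T = 0.01041 < 0.011; N=49 gives T = 0.01127.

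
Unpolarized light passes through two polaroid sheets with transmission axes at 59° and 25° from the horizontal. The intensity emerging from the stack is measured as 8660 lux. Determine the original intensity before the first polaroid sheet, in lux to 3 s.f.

I₀ ≈ 2.52e4 lux

Unpolarized light through the first polarizer → I₁ = ½ I₀, now polarized at 59°.
I₂ = I₁ cos²(25° − 59°) = 0.5 I₀ · cos²(34°) = 0.3437 I₀.
So 8660 lux = 0.3437 I₀, giving I₀ = 8660/0.3437 = 2.52e+04 lux.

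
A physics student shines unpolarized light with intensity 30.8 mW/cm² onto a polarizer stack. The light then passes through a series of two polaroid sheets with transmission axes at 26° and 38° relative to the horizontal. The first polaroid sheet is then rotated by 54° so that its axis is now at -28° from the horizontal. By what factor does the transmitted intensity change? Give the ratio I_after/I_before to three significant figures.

Before rotation:
Unpolarized light through the first polarizer → I₁ = ½ I₀, now polarized at 26°.
I₂ = I₁ cos²(38° − 26°) = 0.5 I₀ · cos²(12°) = 0.4784 I₀.
After rotation:
Unpolarized light through the first polarizer → I₁ = ½ I₀, now polarized at -28°.
I₂ = I₁ cos²(38° + 28°) = 0.5 I₀ · cos²(66°) = 0.08272 I₀.
Ratio = 0.08272 / 0.4784 = 0.1729.

I_new/I_old ≈ 0.173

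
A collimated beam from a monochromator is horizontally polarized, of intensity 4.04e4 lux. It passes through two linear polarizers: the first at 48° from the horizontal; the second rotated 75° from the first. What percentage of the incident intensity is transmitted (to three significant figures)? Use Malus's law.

≈ 3.00%

By Malus's law, I₁ = 4.04e4 lux · cos²(48°) = 1.809e+04 lux.
I₂ = I₁ · cos²(75°) = 1.809e+04 · 0.06699 = 1212 lux.
That is 2.999% of the incident intensity.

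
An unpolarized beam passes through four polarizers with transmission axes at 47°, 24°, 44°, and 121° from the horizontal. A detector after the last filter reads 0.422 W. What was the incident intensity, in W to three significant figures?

Unpolarized light through the first polarizer → I₁ = ½ I₀, now polarized at 47°.
I₂ = I₁ cos²(24° − 47°) = 0.5 I₀ · cos²(23°) = 0.4237 I₀.
I₃ = I₂ cos²(44° − 24°) = 0.4237 I₀ · cos²(20°) = 0.3741 I₀.
I₄ = I₃ cos²(121° − 44°) = 0.3741 I₀ · cos²(77°) = 0.01893 I₀.
So 0.422 W = 0.01893 I₀, giving I₀ = 0.422/0.01893 = 22.29 W.

I₀ ≈ 22.3 W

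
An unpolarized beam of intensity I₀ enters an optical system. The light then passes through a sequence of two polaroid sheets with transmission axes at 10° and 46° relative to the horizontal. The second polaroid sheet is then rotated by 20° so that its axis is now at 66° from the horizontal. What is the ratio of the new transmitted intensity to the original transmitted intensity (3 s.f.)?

I_new/I_old ≈ 0.478

Before rotation:
Unpolarized light through the first polarizer → I₁ = ½ I₀, now polarized at 10°.
I₂ = I₁ cos²(46° − 10°) = 0.5 I₀ · cos²(36°) = 0.3273 I₀.
After rotation:
Unpolarized light through the first polarizer → I₁ = ½ I₀, now polarized at 10°.
I₂ = I₁ cos²(66° − 10°) = 0.5 I₀ · cos²(56°) = 0.1563 I₀.
Ratio = 0.1563 / 0.3273 = 0.4778.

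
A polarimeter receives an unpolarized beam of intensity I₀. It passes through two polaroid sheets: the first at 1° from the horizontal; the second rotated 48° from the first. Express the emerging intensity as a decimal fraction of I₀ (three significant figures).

≈ 0.224 I₀

Unpolarized light through the first polarizer → I₁ = ½ I₀, now polarized at 1°.
I₂ = I₁ cos²(48°) = 0.5 · 0.4477 I₀ = 0.2239 I₀.
Transmitted fraction = 0.2239.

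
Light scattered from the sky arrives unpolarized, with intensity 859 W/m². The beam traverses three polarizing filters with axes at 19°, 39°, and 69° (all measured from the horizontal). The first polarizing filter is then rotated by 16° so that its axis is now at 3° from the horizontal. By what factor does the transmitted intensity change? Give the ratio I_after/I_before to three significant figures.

Before rotation:
Unpolarized light through the first polarizer → I₁ = ½ I₀, now polarized at 19°.
I₂ = I₁ cos²(39° − 19°) = 0.5 I₀ · cos²(20°) = 0.4415 I₀.
I₃ = I₂ cos²(69° − 39°) = 0.4415 I₀ · cos²(30°) = 0.3311 I₀.
After rotation:
Unpolarized light through the first polarizer → I₁ = ½ I₀, now polarized at 3°.
I₂ = I₁ cos²(39° − 3°) = 0.5 I₀ · cos²(36°) = 0.3273 I₀.
I₃ = I₂ cos²(69° − 39°) = 0.3273 I₀ · cos²(30°) = 0.2454 I₀.
Ratio = 0.2454 / 0.3311 = 0.7412.

I_new/I_old ≈ 0.741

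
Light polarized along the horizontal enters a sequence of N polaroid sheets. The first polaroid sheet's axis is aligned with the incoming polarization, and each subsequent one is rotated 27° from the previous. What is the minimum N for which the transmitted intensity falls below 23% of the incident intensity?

First polarizer is aligned with the polarization: full transmission.
Each further stage multiplies by cos²(27°) = 0.7939.
After N polarizers: T = 0.7939^(N−1). Require T < 0.23 ⇒ N−1 > ln(0.23)/ln(0.7939) = 6.37, so N−1 ≥ 7 and N = 8.
Check: N=8 gives T = 0.1988 < 0.23; N=7 gives T = 0.2504.

N = 8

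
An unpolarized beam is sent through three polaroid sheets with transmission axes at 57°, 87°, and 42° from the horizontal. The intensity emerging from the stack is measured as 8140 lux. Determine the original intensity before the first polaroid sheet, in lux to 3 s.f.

I₀ ≈ 4.34e4 lux

Unpolarized light through the first polarizer → I₁ = ½ I₀, now polarized at 57°.
I₂ = I₁ cos²(87° − 57°) = 0.5 I₀ · cos²(30°) = 0.375 I₀.
I₃ = I₂ cos²(42° − 87°) = 0.375 I₀ · cos²(45°) = 0.1875 I₀.
So 8140 lux = 0.1875 I₀, giving I₀ = 8140/0.1875 = 4.341e+04 lux.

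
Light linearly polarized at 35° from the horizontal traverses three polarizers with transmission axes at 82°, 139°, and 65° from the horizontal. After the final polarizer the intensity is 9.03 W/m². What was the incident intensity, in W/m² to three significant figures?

I₀ ≈ 861 W/m²

By Malus's law, I₁ = I₀ cos²(82° − 35°) = I₀ cos²(47°) = 0.4651 I₀.
I₂ = I₁ cos²(139° − 82°) = 0.4651 I₀ · cos²(57°) = 0.138 I₀.
I₃ = I₂ cos²(65° − 139°) = 0.138 I₀ · cos²(74°) = 0.01048 I₀.
So 9.03 W/m² = 0.01048 I₀, giving I₀ = 9.03/0.01048 = 861.4 W/m².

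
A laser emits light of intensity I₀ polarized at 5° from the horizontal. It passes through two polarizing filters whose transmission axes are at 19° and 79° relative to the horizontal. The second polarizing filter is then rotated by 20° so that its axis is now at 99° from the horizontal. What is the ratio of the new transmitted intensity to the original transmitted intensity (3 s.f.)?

I_new/I_old ≈ 0.121

Before rotation:
I₁ = I₀ cos²(19° − 5°) = I₀ cos²(14°) = 0.9415 I₀.
I₂ = I₁ cos²(79° − 19°) = 0.9415 I₀ · cos²(60°) = 0.2354 I₀.
After rotation:
I₁ = I₀ cos²(19° − 5°) = I₀ cos²(14°) = 0.9415 I₀.
I₂ = I₁ cos²(99° − 19°) = 0.9415 I₀ · cos²(80°) = 0.02839 I₀.
Ratio = 0.02839 / 0.2354 = 0.1206.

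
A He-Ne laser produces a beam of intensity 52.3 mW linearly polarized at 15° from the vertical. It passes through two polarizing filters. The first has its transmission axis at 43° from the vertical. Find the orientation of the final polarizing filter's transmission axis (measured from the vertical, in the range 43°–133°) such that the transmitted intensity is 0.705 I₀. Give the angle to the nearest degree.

θ ≈ 61°

I₁ = I₀ cos²(43° − 15°) = I₀ cos²(28°) = 0.7796 I₀.
Need I₂/I₀ = 0.705, so cos²(θ − 43°) = 0.705 / 0.7796 = 0.9043.
θ − 43° = arccos(√0.9043) = 18.0°, giving θ ≈ 43 + 18.0 = 61.0°.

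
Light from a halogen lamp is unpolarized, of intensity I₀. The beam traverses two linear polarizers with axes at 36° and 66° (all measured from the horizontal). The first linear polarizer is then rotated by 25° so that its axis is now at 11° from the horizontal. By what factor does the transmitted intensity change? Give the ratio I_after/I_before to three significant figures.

I_new/I_old ≈ 0.439

Before rotation:
Unpolarized light through the first polarizer → I₁ = ½ I₀, now polarized at 36°.
I₂ = I₁ cos²(66° − 36°) = 0.5 I₀ · cos²(30°) = 0.375 I₀.
After rotation:
Unpolarized light through the first polarizer → I₁ = ½ I₀, now polarized at 11°.
I₂ = I₁ cos²(66° − 11°) = 0.5 I₀ · cos²(55°) = 0.1645 I₀.
Ratio = 0.1645 / 0.375 = 0.4387.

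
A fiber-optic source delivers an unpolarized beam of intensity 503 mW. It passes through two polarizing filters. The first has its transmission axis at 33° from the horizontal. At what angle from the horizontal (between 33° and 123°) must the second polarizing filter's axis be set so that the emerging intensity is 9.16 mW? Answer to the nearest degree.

Unpolarized light through the first polarizer → I₁ = ½ I₀, now polarized at 33°.
Target fraction: 9.16 / 503 mW = 0.01821 of I₀.
Need I₂/I₀ = 0.01821, so cos²(θ − 33°) = 0.01821 / 0.5 = 0.03642.
θ − 33° = arccos(√0.03642) = 79.0°, giving θ ≈ 33 + 79.0 = 112.0°.

θ ≈ 112°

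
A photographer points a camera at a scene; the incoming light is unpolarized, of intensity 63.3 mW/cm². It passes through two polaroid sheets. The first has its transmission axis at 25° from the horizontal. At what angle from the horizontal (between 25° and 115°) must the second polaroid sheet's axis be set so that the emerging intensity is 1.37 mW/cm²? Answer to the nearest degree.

θ ≈ 103°

Unpolarized light through the first polarizer → I₁ = ½ I₀, now polarized at 25°.
Target fraction: 1.37 / 63.3 mW/cm² = 0.02164 of I₀.
Need I₂/I₀ = 0.02164, so cos²(θ − 25°) = 0.02164 / 0.5 = 0.04329.
θ − 25° = arccos(√0.04329) = 78.0°, giving θ ≈ 25 + 78.0 = 103.0°.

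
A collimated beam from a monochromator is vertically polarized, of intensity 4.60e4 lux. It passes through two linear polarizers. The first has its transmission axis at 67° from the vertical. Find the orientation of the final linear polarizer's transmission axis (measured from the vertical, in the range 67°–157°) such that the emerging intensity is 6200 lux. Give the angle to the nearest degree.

θ ≈ 87°

I₁ = I₀ cos²(67° − 0°) = I₀ cos²(67°) = 0.1527 I₀.
Target fraction: 6200 / 4.60e4 lux = 0.1348 of I₀.
Need I₂/I₀ = 0.1348, so cos²(θ − 67°) = 0.1348 / 0.1527 = 0.8828.
θ − 67° = arccos(√0.8828) = 20.0°, giving θ ≈ 67 + 20.0 = 87.0°.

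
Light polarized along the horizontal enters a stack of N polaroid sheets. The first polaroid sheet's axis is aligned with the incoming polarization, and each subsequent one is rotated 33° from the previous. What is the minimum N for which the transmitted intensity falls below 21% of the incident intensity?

N = 6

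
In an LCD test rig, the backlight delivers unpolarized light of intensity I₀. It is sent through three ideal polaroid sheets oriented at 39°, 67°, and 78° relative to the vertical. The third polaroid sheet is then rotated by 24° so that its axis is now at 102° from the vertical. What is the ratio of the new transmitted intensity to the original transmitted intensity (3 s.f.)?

I_new/I_old ≈ 0.696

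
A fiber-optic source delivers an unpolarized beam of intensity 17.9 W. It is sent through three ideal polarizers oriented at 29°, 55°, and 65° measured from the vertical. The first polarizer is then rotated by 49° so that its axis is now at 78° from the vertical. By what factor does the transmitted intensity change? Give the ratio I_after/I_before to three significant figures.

I_new/I_old ≈ 1.05

Before rotation:
Unpolarized light through the first polarizer → I₁ = ½ I₀, now polarized at 29°.
I₂ = I₁ cos²(55° − 29°) = 0.5 I₀ · cos²(26°) = 0.4039 I₀.
I₃ = I₂ cos²(65° − 55°) = 0.4039 I₀ · cos²(10°) = 0.3917 I₀.
After rotation:
Unpolarized light through the first polarizer → I₁ = ½ I₀, now polarized at 78°.
I₂ = I₁ cos²(55° − 78°) = 0.5 I₀ · cos²(23°) = 0.4237 I₀.
I₃ = I₂ cos²(65° − 55°) = 0.4237 I₀ · cos²(10°) = 0.4109 I₀.
Ratio = 0.4109 / 0.3917 = 1.049.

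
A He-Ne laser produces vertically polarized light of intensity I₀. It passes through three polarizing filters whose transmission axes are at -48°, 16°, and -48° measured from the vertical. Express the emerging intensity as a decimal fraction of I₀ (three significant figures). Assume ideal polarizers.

≈ 0.0165 I₀

I₁ = I₀ cos²(-48° − 0°) = I₀ cos²(48°) = 0.4477 I₀.
I₂ = I₁ cos²(16° + 48°) = 0.4477 I₀ · cos²(64°) = 0.08604 I₀.
I₃ = I₂ cos²(-48° − 16°) = 0.08604 I₀ · cos²(64°) = 0.01653 I₀.
Transmitted fraction = 0.01653.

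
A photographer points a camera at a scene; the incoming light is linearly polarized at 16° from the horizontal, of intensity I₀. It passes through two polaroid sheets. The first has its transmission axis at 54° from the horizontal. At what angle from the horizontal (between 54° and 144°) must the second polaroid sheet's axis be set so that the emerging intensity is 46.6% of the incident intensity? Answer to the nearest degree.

θ ≈ 84°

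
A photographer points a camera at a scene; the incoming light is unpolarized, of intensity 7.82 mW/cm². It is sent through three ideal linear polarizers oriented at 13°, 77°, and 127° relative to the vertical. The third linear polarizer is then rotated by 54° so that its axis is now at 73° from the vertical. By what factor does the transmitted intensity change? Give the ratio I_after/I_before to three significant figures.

I_new/I_old ≈ 2.41

Before rotation:
Unpolarized light through the first polarizer → I₁ = ½ I₀, now polarized at 13°.
I₂ = I₁ cos²(77° − 13°) = 0.5 I₀ · cos²(64°) = 0.09608 I₀.
I₃ = I₂ cos²(127° − 77°) = 0.09608 I₀ · cos²(50°) = 0.0397 I₀.
After rotation:
Unpolarized light through the first polarizer → I₁ = ½ I₀, now polarized at 13°.
I₂ = I₁ cos²(77° − 13°) = 0.5 I₀ · cos²(64°) = 0.09608 I₀.
I₃ = I₂ cos²(73° − 77°) = 0.09608 I₀ · cos²(4°) = 0.09562 I₀.
Ratio = 0.09562 / 0.0397 = 2.408.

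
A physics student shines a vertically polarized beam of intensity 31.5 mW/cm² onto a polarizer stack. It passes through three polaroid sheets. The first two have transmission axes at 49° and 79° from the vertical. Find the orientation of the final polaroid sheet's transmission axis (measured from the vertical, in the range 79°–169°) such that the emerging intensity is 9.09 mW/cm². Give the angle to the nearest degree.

I₁ = I₀ cos²(49° − 0°) = I₀ cos²(49°) = 0.4304 I₀.
I₂ = I₁ cos²(79° − 49°) = 0.4304 I₀ · cos²(30°) = 0.3228 I₀.
Target fraction: 9.09 / 31.5 mW/cm² = 0.2886 of I₀.
Need I₃/I₀ = 0.2886, so cos²(θ − 79°) = 0.2886 / 0.3228 = 0.8939.
θ − 79° = arccos(√0.8939) = 19.0°, giving θ ≈ 79 + 19.0 = 98.0°.

θ ≈ 98°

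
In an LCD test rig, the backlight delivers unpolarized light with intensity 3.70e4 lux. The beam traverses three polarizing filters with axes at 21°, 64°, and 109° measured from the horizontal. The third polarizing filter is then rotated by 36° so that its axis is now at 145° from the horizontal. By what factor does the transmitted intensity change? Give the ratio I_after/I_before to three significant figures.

I_new/I_old ≈ 0.0489

Before rotation:
Unpolarized light through the first polarizer → I₁ = ½ I₀, now polarized at 21°.
I₂ = I₁ cos²(64° − 21°) = 0.5 I₀ · cos²(43°) = 0.2674 I₀.
I₃ = I₂ cos²(109° − 64°) = 0.2674 I₀ · cos²(45°) = 0.1337 I₀.
After rotation:
Unpolarized light through the first polarizer → I₁ = ½ I₀, now polarized at 21°.
I₂ = I₁ cos²(64° − 21°) = 0.5 I₀ · cos²(43°) = 0.2674 I₀.
I₃ = I₂ cos²(145° − 64°) = 0.2674 I₀ · cos²(81°) = 0.006545 I₀.
Ratio = 0.006545 / 0.1337 = 0.04894.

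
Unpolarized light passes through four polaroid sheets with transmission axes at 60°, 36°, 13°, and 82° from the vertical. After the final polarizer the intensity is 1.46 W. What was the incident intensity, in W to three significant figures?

I₀ ≈ 32.2 W

Unpolarized light through the first polarizer → I₁ = ½ I₀, now polarized at 60°.
I₂ = I₁ cos²(36° − 60°) = 0.5 I₀ · cos²(24°) = 0.4173 I₀.
I₃ = I₂ cos²(13° − 36°) = 0.4173 I₀ · cos²(23°) = 0.3536 I₀.
I₄ = I₃ cos²(82° − 13°) = 0.3536 I₀ · cos²(69°) = 0.04541 I₀.
So 1.46 W = 0.04541 I₀, giving I₀ = 1.46/0.04541 = 32.15 W.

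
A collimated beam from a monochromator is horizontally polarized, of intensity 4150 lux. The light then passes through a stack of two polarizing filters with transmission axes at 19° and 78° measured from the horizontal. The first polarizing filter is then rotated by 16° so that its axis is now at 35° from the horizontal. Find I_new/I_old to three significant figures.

I_new/I_old ≈ 1.51

Before rotation:
I₁ = I₀ cos²(19° − 0°) = I₀ cos²(19°) = 0.894 I₀.
I₂ = I₁ cos²(78° − 19°) = 0.894 I₀ · cos²(59°) = 0.2371 I₀.
After rotation:
I₁ = I₀ cos²(35° − 0°) = I₀ cos²(35°) = 0.671 I₀.
I₂ = I₁ cos²(78° − 35°) = 0.671 I₀ · cos²(43°) = 0.3589 I₀.
Ratio = 0.3589 / 0.2371 = 1.513.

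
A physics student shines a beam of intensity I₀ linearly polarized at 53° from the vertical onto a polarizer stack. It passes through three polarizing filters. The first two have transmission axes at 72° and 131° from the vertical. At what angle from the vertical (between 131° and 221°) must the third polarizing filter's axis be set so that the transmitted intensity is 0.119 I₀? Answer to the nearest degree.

θ ≈ 176°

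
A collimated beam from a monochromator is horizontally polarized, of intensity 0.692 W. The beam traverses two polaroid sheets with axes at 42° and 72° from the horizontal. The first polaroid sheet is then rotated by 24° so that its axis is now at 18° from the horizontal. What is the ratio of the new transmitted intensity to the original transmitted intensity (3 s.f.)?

I_new/I_old ≈ 0.754

Before rotation:
I₁ = I₀ cos²(42° − 0°) = I₀ cos²(42°) = 0.5523 I₀.
I₂ = I₁ cos²(72° − 42°) = 0.5523 I₀ · cos²(30°) = 0.4142 I₀.
After rotation:
I₁ = I₀ cos²(18° − 0°) = I₀ cos²(18°) = 0.9045 I₀.
I₂ = I₁ cos²(72° − 18°) = 0.9045 I₀ · cos²(54°) = 0.3125 I₀.
Ratio = 0.3125 / 0.4142 = 0.7545.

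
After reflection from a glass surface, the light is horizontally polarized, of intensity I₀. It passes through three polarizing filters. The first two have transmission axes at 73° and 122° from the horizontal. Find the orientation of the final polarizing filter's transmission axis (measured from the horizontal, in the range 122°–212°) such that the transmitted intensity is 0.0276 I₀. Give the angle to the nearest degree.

θ ≈ 152°

I₁ = I₀ cos²(73° − 0°) = I₀ cos²(73°) = 0.08548 I₀.
I₂ = I₁ cos²(122° − 73°) = 0.08548 I₀ · cos²(49°) = 0.03679 I₀.
Need I₃/I₀ = 0.0276, so cos²(θ − 122°) = 0.0276 / 0.03679 = 0.7502.
θ − 122° = arccos(√0.7502) = 30.0°, giving θ ≈ 122 + 30.0 = 152.0°.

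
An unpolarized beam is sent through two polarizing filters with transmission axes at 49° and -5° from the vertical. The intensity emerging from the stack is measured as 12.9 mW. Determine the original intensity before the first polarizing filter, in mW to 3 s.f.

I₀ ≈ 74.7 mW

Unpolarized light through the first polarizer → I₁ = ½ I₀, now polarized at 49°.
I₂ = I₁ cos²(-5° − 49°) = 0.5 I₀ · cos²(54°) = 0.1727 I₀.
So 12.9 mW = 0.1727 I₀, giving I₀ = 12.9/0.1727 = 74.68 mW.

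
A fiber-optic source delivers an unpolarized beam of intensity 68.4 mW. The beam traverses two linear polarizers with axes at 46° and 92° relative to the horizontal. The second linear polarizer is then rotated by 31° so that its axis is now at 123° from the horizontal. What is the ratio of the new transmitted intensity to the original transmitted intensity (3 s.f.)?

Before rotation:
Unpolarized light through the first polarizer → I₁ = ½ I₀, now polarized at 46°.
I₂ = I₁ cos²(92° − 46°) = 0.5 I₀ · cos²(46°) = 0.2413 I₀.
After rotation:
Unpolarized light through the first polarizer → I₁ = ½ I₀, now polarized at 46°.
I₂ = I₁ cos²(123° − 46°) = 0.5 I₀ · cos²(77°) = 0.0253 I₀.
Ratio = 0.0253 / 0.2413 = 0.1049.

I_new/I_old ≈ 0.105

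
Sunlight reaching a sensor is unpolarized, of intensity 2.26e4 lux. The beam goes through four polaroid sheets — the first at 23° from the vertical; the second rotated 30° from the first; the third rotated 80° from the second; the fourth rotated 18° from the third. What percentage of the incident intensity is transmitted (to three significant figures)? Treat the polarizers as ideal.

≈ 1.02%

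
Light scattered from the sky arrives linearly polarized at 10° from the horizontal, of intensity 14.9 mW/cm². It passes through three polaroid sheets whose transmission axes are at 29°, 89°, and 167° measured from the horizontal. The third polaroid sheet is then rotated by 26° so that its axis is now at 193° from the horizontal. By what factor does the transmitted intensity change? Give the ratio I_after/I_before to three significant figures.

I_new/I_old ≈ 1.35

Before rotation:
By Malus's law, I₁ = I₀ cos²(29° − 10°) = I₀ cos²(19°) = 0.894 I₀.
I₂ = I₁ cos²(89° − 29°) = 0.894 I₀ · cos²(60°) = 0.2235 I₀.
I₃ = I₂ cos²(167° − 89°) = 0.2235 I₀ · cos²(78°) = 0.009661 I₀.
After rotation:
I₁ = I₀ cos²(29° − 10°) = I₀ cos²(19°) = 0.894 I₀.
I₂ = I₁ cos²(89° − 29°) = 0.894 I₀ · cos²(60°) = 0.2235 I₀.
Angle between axes 2 and 3: 76°. I₃ = 0.2235 I₀ · cos²(76°) = 0.01308 I₀.
Ratio = 0.01308 / 0.009661 = 1.354.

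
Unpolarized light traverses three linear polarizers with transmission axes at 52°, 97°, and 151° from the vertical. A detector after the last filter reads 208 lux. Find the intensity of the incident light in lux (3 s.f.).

Unpolarized light through the first polarizer → I₁ = ½ I₀, now polarized at 52°.
I₂ = I₁ cos²(97° − 52°) = 0.5 I₀ · cos²(45°) = 0.25 I₀.
I₃ = I₂ cos²(151° − 97°) = 0.25 I₀ · cos²(54°) = 0.08637 I₀.
So 208 lux = 0.08637 I₀, giving I₀ = 208/0.08637 = 2408 lux.

I₀ ≈ 2410 lux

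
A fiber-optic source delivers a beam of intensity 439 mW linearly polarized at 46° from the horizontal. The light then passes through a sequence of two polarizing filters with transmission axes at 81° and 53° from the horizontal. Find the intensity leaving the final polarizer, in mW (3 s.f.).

By Malus's law, I₁ = 439 mW · cos²(35°) = 294.6 mW.
I₂ = I₁ · cos²(28°) = 294.6 · 0.7796 = 229.6 mW.

I ≈ 230 mW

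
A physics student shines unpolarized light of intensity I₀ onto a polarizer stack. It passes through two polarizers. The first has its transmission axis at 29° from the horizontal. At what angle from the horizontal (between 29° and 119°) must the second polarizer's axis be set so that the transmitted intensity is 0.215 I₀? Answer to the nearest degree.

θ ≈ 78°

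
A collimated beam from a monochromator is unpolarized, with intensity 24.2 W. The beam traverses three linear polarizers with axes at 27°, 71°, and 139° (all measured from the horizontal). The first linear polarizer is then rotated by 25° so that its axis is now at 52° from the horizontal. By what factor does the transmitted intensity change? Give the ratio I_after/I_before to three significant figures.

I_new/I_old ≈ 1.73

Before rotation:
Unpolarized light through the first polarizer → I₁ = ½ I₀, now polarized at 27°.
I₂ = I₁ cos²(71° − 27°) = 0.5 I₀ · cos²(44°) = 0.2587 I₀.
I₃ = I₂ cos²(139° − 71°) = 0.2587 I₀ · cos²(68°) = 0.03631 I₀.
After rotation:
Unpolarized light through the first polarizer → I₁ = ½ I₀, now polarized at 52°.
I₂ = I₁ cos²(71° − 52°) = 0.5 I₀ · cos²(19°) = 0.447 I₀.
I₃ = I₂ cos²(139° − 71°) = 0.447 I₀ · cos²(68°) = 0.06273 I₀.
Ratio = 0.06273 / 0.03631 = 1.728.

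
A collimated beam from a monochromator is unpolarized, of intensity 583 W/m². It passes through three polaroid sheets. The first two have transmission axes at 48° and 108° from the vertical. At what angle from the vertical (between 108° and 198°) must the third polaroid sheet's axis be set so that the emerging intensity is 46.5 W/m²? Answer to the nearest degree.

θ ≈ 145°

Unpolarized light through the first polarizer → I₁ = ½ I₀, now polarized at 48°.
I₂ = I₁ cos²(108° − 48°) = 0.5 I₀ · cos²(60°) = 0.125 I₀.
Target fraction: 46.5 / 583 W/m² = 0.07976 of I₀.
Need I₃/I₀ = 0.07976, so cos²(θ − 108°) = 0.07976 / 0.125 = 0.6381.
θ − 108° = arccos(√0.6381) = 37.0°, giving θ ≈ 108 + 37.0 = 145.0°.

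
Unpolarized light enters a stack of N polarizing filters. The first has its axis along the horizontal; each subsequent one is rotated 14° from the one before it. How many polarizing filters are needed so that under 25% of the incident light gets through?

N = 13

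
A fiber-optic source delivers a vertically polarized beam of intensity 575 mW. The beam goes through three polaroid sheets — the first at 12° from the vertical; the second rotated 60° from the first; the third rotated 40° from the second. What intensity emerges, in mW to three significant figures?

I₁ = 575 mW · cos²(12°) = 550.1 mW.
I₂ = I₁ · cos²(60°) = 550.1 · 0.25 = 137.5 mW.
I₃ = I₂ · cos²(40°) = 137.5 · 0.5868 = 80.71 mW.

I ≈ 80.7 mW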